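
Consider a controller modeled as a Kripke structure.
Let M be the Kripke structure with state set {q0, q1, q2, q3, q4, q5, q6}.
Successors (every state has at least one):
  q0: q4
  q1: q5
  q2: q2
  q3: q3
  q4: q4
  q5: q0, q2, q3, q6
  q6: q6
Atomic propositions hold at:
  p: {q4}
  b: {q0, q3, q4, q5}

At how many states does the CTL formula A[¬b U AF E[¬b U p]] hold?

Sat(¬b) = {q1, q2, q6}
E[¬b U p]: least fixpoint, start Z0 = Sat(p) = {q4}, add states in Sat(¬b) with some successor in Z. Already a fixed point.
Sat(E[¬b U p]) = {q4}
AF E[¬b U p]: least fixpoint, start Z0 = {q4}, add states with every successor in Z. Z1 = {q0, q4}; fixed.
Sat(AF E[¬b U p]) = {q0, q4}
A[¬b U AF E[¬b U p]]: least fixpoint, start Z0 = Sat(AF E[¬b U p]) = {q0, q4}, add states in Sat(¬b) with every successor in Z. Already a fixed point.
Sat(A[¬b U AF E[¬b U p]]) = {q0, q4}
|Sat(A[¬b U AF E[¬b U p]])| = |{q0, q4}| = 2.

2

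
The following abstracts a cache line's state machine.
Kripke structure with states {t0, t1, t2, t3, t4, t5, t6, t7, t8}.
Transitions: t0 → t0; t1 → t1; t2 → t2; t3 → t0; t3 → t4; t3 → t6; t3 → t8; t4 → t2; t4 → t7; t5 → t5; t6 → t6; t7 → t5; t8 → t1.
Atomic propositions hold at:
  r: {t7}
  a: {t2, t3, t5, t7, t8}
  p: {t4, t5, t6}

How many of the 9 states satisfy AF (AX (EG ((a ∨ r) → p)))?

Sat(a ∨ r) = {t2, t3, t5, t7, t8}
Sat((a ∨ r) → p) = {t0, t1, t4, t5, t6}
EG ((a ∨ r) → p): greatest fixpoint, start Z0 = {t0, t1, t4, t5, t6}, keep only states in Sat with some successor in Z. Z1 = {t0, t1, t5, t6}; fixed.
Sat(EG ((a ∨ r) → p)) = {t0, t1, t5, t6}
Sat(AX (EG ((a ∨ r) → p))) = {s : every successor in {t0, t1, t5, t6}} = {t0, t1, t5, t6, t7, t8}
AF (AX (EG ((a ∨ r) → p))): least fixpoint, start Z0 = {t0, t1, t5, t6, t7, t8}, add states with every successor in Z. Already a fixed point.
Sat(AF (AX (EG ((a ∨ r) → p)))) = {t0, t1, t5, t6, t7, t8}
|Sat(AF (AX (EG ((a ∨ r) → p))))| = |{t0, t1, t5, t6, t7, t8}| = 6.

6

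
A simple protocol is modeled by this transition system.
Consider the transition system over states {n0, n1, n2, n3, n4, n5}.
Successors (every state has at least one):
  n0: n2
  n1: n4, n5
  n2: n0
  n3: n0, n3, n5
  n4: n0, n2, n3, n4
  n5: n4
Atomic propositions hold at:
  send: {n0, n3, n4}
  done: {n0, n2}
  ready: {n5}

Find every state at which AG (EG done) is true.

EG done: greatest fixpoint, start Z0 = {n0, n2}, keep only states in Sat with some successor in Z. Already a fixed point.
Sat(EG done) = {n0, n2}
AG (EG done): greatest fixpoint, start Z0 = {n0, n2}, keep only states in Sat with every successor in Z. Already a fixed point.
Sat(AG (EG done)) = {n0, n2}

{n0, n2}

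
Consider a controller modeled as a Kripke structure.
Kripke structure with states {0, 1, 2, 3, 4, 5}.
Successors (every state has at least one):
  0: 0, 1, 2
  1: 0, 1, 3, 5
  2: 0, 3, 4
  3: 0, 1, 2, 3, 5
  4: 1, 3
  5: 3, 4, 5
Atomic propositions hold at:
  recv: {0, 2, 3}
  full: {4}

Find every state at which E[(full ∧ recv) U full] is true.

Sat(full ∧ recv) = ∅
E[(full ∧ recv) U full]: least fixpoint, start Z0 = Sat(full) = {4}, add states in Sat(full ∧ recv) with some successor in Z. Already a fixed point.
Sat(E[(full ∧ recv) U full]) = {4}

{4}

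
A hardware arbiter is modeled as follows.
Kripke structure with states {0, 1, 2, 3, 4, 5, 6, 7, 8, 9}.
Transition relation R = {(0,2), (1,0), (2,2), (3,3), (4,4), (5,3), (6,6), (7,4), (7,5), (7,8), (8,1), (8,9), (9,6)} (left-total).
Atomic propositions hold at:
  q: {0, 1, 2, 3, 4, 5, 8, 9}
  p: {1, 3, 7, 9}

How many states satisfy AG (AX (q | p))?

Sat(q | p) = {0, 1, 2, 3, 4, 5, 7, 8, 9}
Sat(AX (q | p)) = {s : every successor in {0, 1, 2, 3, 4, 5, 7, 8, 9}} = {0, 1, 2, 3, 4, 5, 7, 8}
AG (AX (q | p)): greatest fixpoint, start Z0 = {0, 1, 2, 3, 4, 5, 7, 8}, keep only states in Sat with every successor in Z. Z1 = {0, 1, 2, 3, 4, 5, 7}; Z2 = {0, 1, 2, 3, 4, 5}; fixed.
Sat(AG (AX (q | p))) = {0, 1, 2, 3, 4, 5}
|Sat(AG (AX (q | p)))| = |{0, 1, 2, 3, 4, 5}| = 6.

6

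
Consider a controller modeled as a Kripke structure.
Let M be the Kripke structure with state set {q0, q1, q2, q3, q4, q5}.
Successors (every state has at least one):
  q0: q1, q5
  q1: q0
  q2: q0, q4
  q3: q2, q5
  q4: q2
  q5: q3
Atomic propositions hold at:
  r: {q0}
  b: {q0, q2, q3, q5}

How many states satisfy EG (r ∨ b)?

4

Sat(r ∨ b) = {q0, q2, q3, q5}
EG (r ∨ b): greatest fixpoint, start Z0 = {q0, q2, q3, q5}, keep only states in Sat with some successor in Z. Already a fixed point.
Sat(EG (r ∨ b)) = {q0, q2, q3, q5}
|Sat(EG (r ∨ b))| = |{q0, q2, q3, q5}| = 4.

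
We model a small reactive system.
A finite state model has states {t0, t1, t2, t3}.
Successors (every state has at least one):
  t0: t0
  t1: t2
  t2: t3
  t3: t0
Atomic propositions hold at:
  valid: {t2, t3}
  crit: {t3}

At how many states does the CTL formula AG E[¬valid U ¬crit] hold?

1

Sat(¬valid) = {t0, t1}
Sat(¬crit) = {t0, t1, t2}
E[¬valid U ¬crit]: least fixpoint, start Z0 = Sat(¬crit) = {t0, t1, t2}, add states in Sat(¬valid) with some successor in Z. Already a fixed point.
Sat(E[¬valid U ¬crit]) = {t0, t1, t2}
AG E[¬valid U ¬crit]: greatest fixpoint, start Z0 = {t0, t1, t2}, keep only states in Sat with every successor in Z. Z1 = {t0, t1}; Z2 = {t0}; fixed.
Sat(AG E[¬valid U ¬crit]) = {t0}
|Sat(AG E[¬valid U ¬crit])| = |{t0}| = 1.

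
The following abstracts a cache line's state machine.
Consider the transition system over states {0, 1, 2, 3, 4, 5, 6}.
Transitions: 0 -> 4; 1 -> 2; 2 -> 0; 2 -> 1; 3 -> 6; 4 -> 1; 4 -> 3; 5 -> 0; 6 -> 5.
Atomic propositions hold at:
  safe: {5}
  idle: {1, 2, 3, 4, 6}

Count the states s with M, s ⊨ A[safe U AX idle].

5

Sat(AX idle) = {s : every successor in {1, 2, 3, 4, 6}} = {0, 1, 3, 4}
A[safe U AX idle]: least fixpoint, start Z0 = Sat(AX idle) = {0, 1, 3, 4}, add states in Sat(safe) with every successor in Z. Z1 = {0, 1, 3, 4, 5}; fixed.
Sat(A[safe U AX idle]) = {0, 1, 3, 4, 5}
|Sat(A[safe U AX idle])| = |{0, 1, 3, 4, 5}| = 5.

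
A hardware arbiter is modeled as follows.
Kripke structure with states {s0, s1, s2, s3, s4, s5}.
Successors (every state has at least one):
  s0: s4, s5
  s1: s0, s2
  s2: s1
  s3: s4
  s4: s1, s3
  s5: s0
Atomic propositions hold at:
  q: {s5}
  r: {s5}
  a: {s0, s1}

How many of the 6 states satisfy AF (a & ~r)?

Sat(~r) = {s0, s1, s2, s3, s4}
Sat(a & ~r) = {s0, s1}
AF (a & ~r): least fixpoint, start Z0 = {s0, s1}, add states with every successor in Z. Z1 = {s0, s1, s2, s5}; fixed.
Sat(AF (a & ~r)) = {s0, s1, s2, s5}
|Sat(AF (a & ~r))| = |{s0, s1, s2, s5}| = 4.

4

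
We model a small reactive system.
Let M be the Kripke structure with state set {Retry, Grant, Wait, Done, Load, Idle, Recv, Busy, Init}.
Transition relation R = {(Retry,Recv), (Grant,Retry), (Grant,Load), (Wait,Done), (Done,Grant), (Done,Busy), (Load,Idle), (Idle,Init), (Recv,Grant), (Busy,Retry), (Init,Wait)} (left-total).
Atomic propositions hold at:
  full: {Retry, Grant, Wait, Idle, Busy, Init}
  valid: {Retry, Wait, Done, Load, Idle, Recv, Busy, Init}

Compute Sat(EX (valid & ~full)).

Sat(~full) = {Done, Load, Recv}
Sat(valid & ~full) = {Done, Load, Recv}
Sat(EX (valid & ~full)) = {s : some successor in {Done, Load, Recv}} = {Retry, Grant, Wait}

{Retry, Grant, Wait}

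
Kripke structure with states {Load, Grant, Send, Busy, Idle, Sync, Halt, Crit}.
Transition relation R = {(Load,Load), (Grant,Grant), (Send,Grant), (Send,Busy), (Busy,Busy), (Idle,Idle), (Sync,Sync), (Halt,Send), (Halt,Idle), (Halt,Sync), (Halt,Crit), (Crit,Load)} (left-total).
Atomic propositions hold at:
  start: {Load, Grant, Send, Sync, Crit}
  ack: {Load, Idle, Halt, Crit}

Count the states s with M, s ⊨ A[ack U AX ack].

Sat(AX ack) = {s : every successor in {Load, Idle, Halt, Crit}} = {Load, Idle, Crit}
A[ack U AX ack]: least fixpoint, start Z0 = Sat(AX ack) = {Load, Idle, Crit}, add states in Sat(ack) with every successor in Z. Already a fixed point.
Sat(A[ack U AX ack]) = {Load, Idle, Crit}
|Sat(A[ack U AX ack])| = |{Load, Idle, Crit}| = 3.

3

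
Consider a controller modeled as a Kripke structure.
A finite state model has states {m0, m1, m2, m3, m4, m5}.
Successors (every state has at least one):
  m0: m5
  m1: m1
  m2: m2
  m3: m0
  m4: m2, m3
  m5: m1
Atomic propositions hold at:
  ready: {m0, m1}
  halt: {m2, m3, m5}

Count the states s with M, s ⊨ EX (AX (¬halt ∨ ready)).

Sat(¬halt) = {m0, m1, m4}
Sat(¬halt ∨ ready) = {m0, m1, m4}
Sat(AX (¬halt ∨ ready)) = {s : every successor in {m0, m1, m4}} = {m1, m3, m5}
Sat(EX (AX (¬halt ∨ ready))) = {s : some successor in {m1, m3, m5}} = {m0, m1, m4, m5}
|Sat(EX (AX (¬halt ∨ ready)))| = |{m0, m1, m4, m5}| = 4.

4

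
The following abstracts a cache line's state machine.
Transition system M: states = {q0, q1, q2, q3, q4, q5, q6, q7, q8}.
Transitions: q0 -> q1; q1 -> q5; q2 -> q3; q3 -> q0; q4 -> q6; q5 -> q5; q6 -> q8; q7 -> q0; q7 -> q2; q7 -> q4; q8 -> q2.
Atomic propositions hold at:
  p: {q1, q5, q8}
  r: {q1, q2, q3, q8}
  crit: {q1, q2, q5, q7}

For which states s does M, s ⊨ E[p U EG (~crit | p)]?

Sat(~crit) = {q0, q3, q4, q6, q8}
Sat(~crit | p) = {q0, q1, q3, q4, q5, q6, q8}
EG (~crit | p): greatest fixpoint, start Z0 = {q0, q1, q3, q4, q5, q6, q8}, keep only states in Sat with some successor in Z. Z1 = {q0, q1, q3, q4, q5, q6}; Z2 = {q0, q1, q3, q4, q5}; Z3 = {q0, q1, q3, q5}; fixed.
Sat(EG (~crit | p)) = {q0, q1, q3, q5}
E[p U EG (~crit | p)]: least fixpoint, start Z0 = Sat(EG (~crit | p)) = {q0, q1, q3, q5}, add states in Sat(p) with some successor in Z. Already a fixed point.
Sat(E[p U EG (~crit | p)]) = {q0, q1, q3, q5}

{q0, q1, q3, q5}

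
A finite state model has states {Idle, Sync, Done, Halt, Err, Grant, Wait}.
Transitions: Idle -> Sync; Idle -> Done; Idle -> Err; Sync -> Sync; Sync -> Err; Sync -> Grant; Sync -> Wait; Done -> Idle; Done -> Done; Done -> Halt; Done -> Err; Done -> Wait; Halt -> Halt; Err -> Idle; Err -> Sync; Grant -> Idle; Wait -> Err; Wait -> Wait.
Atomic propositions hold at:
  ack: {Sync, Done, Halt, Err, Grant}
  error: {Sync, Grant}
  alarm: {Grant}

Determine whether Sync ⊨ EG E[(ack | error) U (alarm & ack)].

Yes

Sat(ack | error) = {Sync, Done, Halt, Err, Grant}
Sat(alarm & ack) = {Grant}
E[(ack | error) U (alarm & ack)]: least fixpoint, start Z0 = Sat((alarm & ack)) = {Grant}, add states in Sat(ack | error) with some successor in Z. Z1 = {Sync, Grant}; Z2 = {Sync, Err, Grant}; Z3 = {Sync, Done, Err, Grant}; fixed.
Sat(E[(ack | error) U (alarm & ack)]) = {Sync, Done, Err, Grant}
EG E[(ack | error) U (alarm & ack)]: greatest fixpoint, start Z0 = {Sync, Done, Err, Grant}, keep only states in Sat with some successor in Z. Z1 = {Sync, Done, Err}; fixed.
Sat(EG E[(ack | error) U (alarm & ack)]) = {Sync, Done, Err}
Sync ∈ Sat(EG E[(ack | error) U (alarm & ack)]) = {Sync, Done, Err}, so the formula holds at Sync.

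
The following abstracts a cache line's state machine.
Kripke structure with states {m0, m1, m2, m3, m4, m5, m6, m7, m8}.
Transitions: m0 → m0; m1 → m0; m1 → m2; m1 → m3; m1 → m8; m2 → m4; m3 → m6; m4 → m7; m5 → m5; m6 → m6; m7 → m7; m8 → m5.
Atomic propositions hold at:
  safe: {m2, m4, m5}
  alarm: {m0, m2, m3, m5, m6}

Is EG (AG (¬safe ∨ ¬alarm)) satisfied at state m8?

No

Sat(¬safe) = {m0, m1, m3, m6, m7, m8}
Sat(¬alarm) = {m1, m4, m7, m8}
Sat(¬safe ∨ ¬alarm) = {m0, m1, m3, m4, m6, m7, m8}
AG (¬safe ∨ ¬alarm): greatest fixpoint, start Z0 = {m0, m1, m3, m4, m6, m7, m8}, keep only states in Sat with every successor in Z. Z1 = {m0, m3, m4, m6, m7}; fixed.
Sat(AG (¬safe ∨ ¬alarm)) = {m0, m3, m4, m6, m7}
EG (AG (¬safe ∨ ¬alarm)): greatest fixpoint, start Z0 = {m0, m3, m4, m6, m7}, keep only states in Sat with some successor in Z. Already a fixed point.
Sat(EG (AG (¬safe ∨ ¬alarm))) = {m0, m3, m4, m6, m7}
m8 ∉ Sat(EG (AG (¬safe ∨ ¬alarm))) = {m0, m3, m4, m6, m7}, so the formula does not hold at m8.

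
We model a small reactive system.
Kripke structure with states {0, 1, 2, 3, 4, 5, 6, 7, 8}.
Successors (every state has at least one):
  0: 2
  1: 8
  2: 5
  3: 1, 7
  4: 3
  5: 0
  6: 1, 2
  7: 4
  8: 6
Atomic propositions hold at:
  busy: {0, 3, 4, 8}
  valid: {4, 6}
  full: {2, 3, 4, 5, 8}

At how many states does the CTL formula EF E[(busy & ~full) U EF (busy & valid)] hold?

Sat(~full) = {0, 1, 6, 7}
Sat(busy & ~full) = {0}
Sat(busy & valid) = {4}
EF (busy & valid): least fixpoint, start Z0 = {4}, add states with some successor in Z. Z1 = {4, 7}; Z2 = {3, 4, 7}; fixed.
Sat(EF (busy & valid)) = {3, 4, 7}
E[(busy & ~full) U EF (busy & valid)]: least fixpoint, start Z0 = Sat(EF (busy & valid)) = {3, 4, 7}, add states in Sat(busy & ~full) with some successor in Z. Already a fixed point.
Sat(E[(busy & ~full) U EF (busy & valid)]) = {3, 4, 7}
EF E[(busy & ~full) U EF (busy & valid)]: least fixpoint, start Z0 = {3, 4, 7}, add states with some successor in Z. Already a fixed point.
Sat(EF E[(busy & ~full) U EF (busy & valid)]) = {3, 4, 7}
|Sat(EF E[(busy & ~full) U EF (busy & valid)])| = |{3, 4, 7}| = 3.

3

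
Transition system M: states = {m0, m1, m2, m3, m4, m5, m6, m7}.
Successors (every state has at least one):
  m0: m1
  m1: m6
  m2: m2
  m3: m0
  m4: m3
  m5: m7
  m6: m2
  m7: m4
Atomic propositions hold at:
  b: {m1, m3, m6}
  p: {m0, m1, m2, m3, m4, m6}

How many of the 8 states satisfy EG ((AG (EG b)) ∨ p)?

EG b: greatest fixpoint, start Z0 = {m1, m3, m6}, keep only states in Sat with some successor in Z. Z1 = {m1}; Z2 = ∅; fixed.
Sat(EG b) = ∅
AG (EG b): greatest fixpoint, start Z0 = ∅, keep only states in Sat with every successor in Z. Already a fixed point.
Sat(AG (EG b)) = ∅
Sat((AG (EG b)) ∨ p) = {m0, m1, m2, m3, m4, m6}
EG ((AG (EG b)) ∨ p): greatest fixpoint, start Z0 = {m0, m1, m2, m3, m4, m6}, keep only states in Sat with some successor in Z. Already a fixed point.
Sat(EG ((AG (EG b)) ∨ p)) = {m0, m1, m2, m3, m4, m6}
|Sat(EG ((AG (EG b)) ∨ p))| = |{m0, m1, m2, m3, m4, m6}| = 6.

6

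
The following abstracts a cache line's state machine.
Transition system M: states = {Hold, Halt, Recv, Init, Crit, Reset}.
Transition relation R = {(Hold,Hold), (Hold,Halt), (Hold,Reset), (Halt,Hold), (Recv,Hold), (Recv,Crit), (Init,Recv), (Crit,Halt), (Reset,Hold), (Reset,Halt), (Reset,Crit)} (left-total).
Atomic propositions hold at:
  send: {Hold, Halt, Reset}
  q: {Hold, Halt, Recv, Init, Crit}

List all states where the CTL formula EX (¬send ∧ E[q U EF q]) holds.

{Recv, Init, Reset}

Sat(¬send) = {Recv, Init, Crit}
EF q: least fixpoint, start Z0 = {Hold, Halt, Recv, Init, Crit}, add states with some successor in Z. Z1 = {Hold, Halt, Recv, Init, Crit, Reset}; fixed.
Sat(EF q) = {Hold, Halt, Recv, Init, Crit, Reset}
E[q U EF q]: least fixpoint, start Z0 = Sat(EF q) = {Hold, Halt, Recv, Init, Crit, Reset}, add states in Sat(q) with some successor in Z. Already a fixed point.
Sat(E[q U EF q]) = {Hold, Halt, Recv, Init, Crit, Reset}
Sat(¬send ∧ E[q U EF q]) = {Recv, Init, Crit}
Sat(EX (¬send ∧ E[q U EF q])) = {s : some successor in {Recv, Init, Crit}} = {Recv, Init, Reset}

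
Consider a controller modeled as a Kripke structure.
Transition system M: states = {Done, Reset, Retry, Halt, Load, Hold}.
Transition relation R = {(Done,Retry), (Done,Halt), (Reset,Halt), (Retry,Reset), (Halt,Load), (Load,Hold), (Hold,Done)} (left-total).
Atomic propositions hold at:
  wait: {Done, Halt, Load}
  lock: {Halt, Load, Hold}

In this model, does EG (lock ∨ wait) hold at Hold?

Sat(lock ∨ wait) = {Done, Halt, Load, Hold}
EG (lock ∨ wait): greatest fixpoint, start Z0 = {Done, Halt, Load, Hold}, keep only states in Sat with some successor in Z. Already a fixed point.
Sat(EG (lock ∨ wait)) = {Done, Halt, Load, Hold}
Hold ∈ Sat(EG (lock ∨ wait)) = {Done, Halt, Load, Hold}, so the formula holds at Hold.

Yes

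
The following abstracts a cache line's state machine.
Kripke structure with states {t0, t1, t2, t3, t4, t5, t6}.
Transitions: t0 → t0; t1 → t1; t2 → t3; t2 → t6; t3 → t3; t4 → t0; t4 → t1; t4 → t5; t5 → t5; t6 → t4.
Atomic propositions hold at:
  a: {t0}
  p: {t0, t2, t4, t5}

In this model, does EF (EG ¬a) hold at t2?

Sat(¬a) = {t1, t2, t3, t4, t5, t6}
EG ¬a: greatest fixpoint, start Z0 = {t1, t2, t3, t4, t5, t6}, keep only states in Sat with some successor in Z. Already a fixed point.
Sat(EG ¬a) = {t1, t2, t3, t4, t5, t6}
EF (EG ¬a): least fixpoint, start Z0 = {t1, t2, t3, t4, t5, t6}, add states with some successor in Z. Already a fixed point.
Sat(EF (EG ¬a)) = {t1, t2, t3, t4, t5, t6}
t2 ∈ Sat(EF (EG ¬a)) = {t1, t2, t3, t4, t5, t6}, so the formula holds at t2.

Yes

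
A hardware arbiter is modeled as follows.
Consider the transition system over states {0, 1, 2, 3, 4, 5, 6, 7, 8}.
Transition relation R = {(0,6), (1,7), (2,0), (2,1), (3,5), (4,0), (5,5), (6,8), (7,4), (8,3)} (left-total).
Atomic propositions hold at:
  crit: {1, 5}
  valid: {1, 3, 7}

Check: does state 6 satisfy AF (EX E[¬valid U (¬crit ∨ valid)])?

Yes

Sat(¬valid) = {0, 2, 4, 5, 6, 8}
Sat(¬crit) = {0, 2, 3, 4, 6, 7, 8}
Sat(¬crit ∨ valid) = {0, 1, 2, 3, 4, 6, 7, 8}
E[¬valid U (¬crit ∨ valid)]: least fixpoint, start Z0 = Sat((¬crit ∨ valid)) = {0, 1, 2, 3, 4, 6, 7, 8}, add states in Sat(¬valid) with some successor in Z. Already a fixed point.
Sat(E[¬valid U (¬crit ∨ valid)]) = {0, 1, 2, 3, 4, 6, 7, 8}
Sat(EX E[¬valid U (¬crit ∨ valid)]) = {s : some successor in {0, 1, 2, 3, 4, 6, 7, 8}} = {0, 1, 2, 4, 6, 7, 8}
AF (EX E[¬valid U (¬crit ∨ valid)]): least fixpoint, start Z0 = {0, 1, 2, 4, 6, 7, 8}, add states with every successor in Z. Already a fixed point.
Sat(AF (EX E[¬valid U (¬crit ∨ valid)])) = {0, 1, 2, 4, 6, 7, 8}
6 ∈ Sat(AF (EX E[¬valid U (¬crit ∨ valid)])) = {0, 1, 2, 4, 6, 7, 8}, so the formula holds at 6.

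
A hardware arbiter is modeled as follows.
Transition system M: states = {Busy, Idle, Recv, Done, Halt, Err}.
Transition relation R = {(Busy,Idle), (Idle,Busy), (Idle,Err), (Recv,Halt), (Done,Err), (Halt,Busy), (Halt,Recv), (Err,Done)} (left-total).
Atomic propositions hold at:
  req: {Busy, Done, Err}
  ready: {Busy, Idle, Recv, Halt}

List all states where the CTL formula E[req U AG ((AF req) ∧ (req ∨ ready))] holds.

{Busy, Idle, Done, Err}

AF req: least fixpoint, start Z0 = {Busy, Done, Err}, add states with every successor in Z. Z1 = {Busy, Idle, Done, Err}; fixed.
Sat(AF req) = {Busy, Idle, Done, Err}
Sat(req ∨ ready) = {Busy, Idle, Recv, Done, Halt, Err}
Sat((AF req) ∧ (req ∨ ready)) = {Busy, Idle, Done, Err}
AG ((AF req) ∧ (req ∨ ready)): greatest fixpoint, start Z0 = {Busy, Idle, Done, Err}, keep only states in Sat with every successor in Z. Already a fixed point.
Sat(AG ((AF req) ∧ (req ∨ ready))) = {Busy, Idle, Done, Err}
E[req U AG ((AF req) ∧ (req ∨ ready))]: least fixpoint, start Z0 = Sat(AG ((AF req) ∧ (req ∨ ready))) = {Busy, Idle, Done, Err}, add states in Sat(req) with some successor in Z. Already a fixed point.
Sat(E[req U AG ((AF req) ∧ (req ∨ ready))]) = {Busy, Idle, Done, Err}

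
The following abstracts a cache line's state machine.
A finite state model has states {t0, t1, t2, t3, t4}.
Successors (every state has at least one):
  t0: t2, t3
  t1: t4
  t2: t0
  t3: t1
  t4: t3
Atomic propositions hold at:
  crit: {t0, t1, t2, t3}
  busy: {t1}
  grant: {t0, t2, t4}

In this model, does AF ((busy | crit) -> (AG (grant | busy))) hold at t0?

No

Sat(busy | crit) = {t0, t1, t2, t3}
Sat(grant | busy) = {t0, t1, t2, t4}
AG (grant | busy): greatest fixpoint, start Z0 = {t0, t1, t2, t4}, keep only states in Sat with every successor in Z. Z1 = {t1, t2}; Z2 = ∅; fixed.
Sat(AG (grant | busy)) = ∅
Sat((busy | crit) -> (AG (grant | busy))) = {t4}
AF ((busy | crit) -> (AG (grant | busy))): least fixpoint, start Z0 = {t4}, add states with every successor in Z. Z1 = {t1, t4}; Z2 = {t1, t3, t4}; fixed.
Sat(AF ((busy | crit) -> (AG (grant | busy)))) = {t1, t3, t4}
t0 ∉ Sat(AF ((busy | crit) -> (AG (grant | busy)))) = {t1, t3, t4}, so the formula does not hold at t0.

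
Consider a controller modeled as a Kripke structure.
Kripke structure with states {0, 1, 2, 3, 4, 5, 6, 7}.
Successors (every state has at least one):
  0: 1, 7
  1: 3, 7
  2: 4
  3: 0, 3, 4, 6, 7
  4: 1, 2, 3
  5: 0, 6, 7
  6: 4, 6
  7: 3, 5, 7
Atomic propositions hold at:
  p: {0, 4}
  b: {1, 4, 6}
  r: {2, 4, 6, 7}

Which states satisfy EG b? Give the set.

EG b: greatest fixpoint, start Z0 = {1, 4, 6}, keep only states in Sat with some successor in Z. Z1 = {4, 6}; Z2 = {6}; fixed.
Sat(EG b) = {6}

{6}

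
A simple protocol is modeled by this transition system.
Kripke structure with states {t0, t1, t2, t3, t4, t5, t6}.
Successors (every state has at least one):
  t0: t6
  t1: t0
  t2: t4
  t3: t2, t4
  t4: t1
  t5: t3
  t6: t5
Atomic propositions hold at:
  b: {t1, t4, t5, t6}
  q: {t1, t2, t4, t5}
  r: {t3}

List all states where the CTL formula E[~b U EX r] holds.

{t5}

Sat(~b) = {t0, t2, t3}
Sat(EX r) = {s : some successor in {t3}} = {t5}
E[~b U EX r]: least fixpoint, start Z0 = Sat(EX r) = {t5}, add states in Sat(~b) with some successor in Z. Already a fixed point.
Sat(E[~b U EX r]) = {t5}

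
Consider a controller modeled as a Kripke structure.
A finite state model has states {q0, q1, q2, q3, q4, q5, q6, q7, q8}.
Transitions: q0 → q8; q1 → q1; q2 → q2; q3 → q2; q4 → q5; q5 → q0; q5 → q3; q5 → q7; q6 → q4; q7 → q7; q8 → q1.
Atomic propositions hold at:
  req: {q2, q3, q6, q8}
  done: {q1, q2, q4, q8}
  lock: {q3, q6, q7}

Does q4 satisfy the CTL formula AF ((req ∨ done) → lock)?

Yes

Sat(req ∨ done) = {q1, q2, q3, q4, q6, q8}
Sat((req ∨ done) → lock) = {q0, q3, q5, q6, q7}
AF ((req ∨ done) → lock): least fixpoint, start Z0 = {q0, q3, q5, q6, q7}, add states with every successor in Z. Z1 = {q0, q3, q4, q5, q6, q7}; fixed.
Sat(AF ((req ∨ done) → lock)) = {q0, q3, q4, q5, q6, q7}
q4 ∈ Sat(AF ((req ∨ done) → lock)) = {q0, q3, q4, q5, q6, q7}, so the formula holds at q4.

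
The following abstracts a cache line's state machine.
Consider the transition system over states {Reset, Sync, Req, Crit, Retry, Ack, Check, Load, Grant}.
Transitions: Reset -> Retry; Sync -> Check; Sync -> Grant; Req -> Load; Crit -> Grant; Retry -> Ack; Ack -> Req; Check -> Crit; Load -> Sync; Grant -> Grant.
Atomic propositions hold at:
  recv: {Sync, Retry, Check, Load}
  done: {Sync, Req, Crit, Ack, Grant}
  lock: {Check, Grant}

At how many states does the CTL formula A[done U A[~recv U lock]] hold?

Sat(~recv) = {Reset, Req, Crit, Ack, Grant}
A[~recv U lock]: least fixpoint, start Z0 = Sat(lock) = {Check, Grant}, add states in Sat(~recv) with every successor in Z. Z1 = {Crit, Check, Grant}; fixed.
Sat(A[~recv U lock]) = {Crit, Check, Grant}
A[done U A[~recv U lock]]: least fixpoint, start Z0 = Sat(A[~recv U lock]) = {Crit, Check, Grant}, add states in Sat(done) with every successor in Z. Z1 = {Sync, Crit, Check, Grant}; fixed.
Sat(A[done U A[~recv U lock]]) = {Sync, Crit, Check, Grant}
|Sat(A[done U A[~recv U lock]])| = |{Sync, Crit, Check, Grant}| = 4.

4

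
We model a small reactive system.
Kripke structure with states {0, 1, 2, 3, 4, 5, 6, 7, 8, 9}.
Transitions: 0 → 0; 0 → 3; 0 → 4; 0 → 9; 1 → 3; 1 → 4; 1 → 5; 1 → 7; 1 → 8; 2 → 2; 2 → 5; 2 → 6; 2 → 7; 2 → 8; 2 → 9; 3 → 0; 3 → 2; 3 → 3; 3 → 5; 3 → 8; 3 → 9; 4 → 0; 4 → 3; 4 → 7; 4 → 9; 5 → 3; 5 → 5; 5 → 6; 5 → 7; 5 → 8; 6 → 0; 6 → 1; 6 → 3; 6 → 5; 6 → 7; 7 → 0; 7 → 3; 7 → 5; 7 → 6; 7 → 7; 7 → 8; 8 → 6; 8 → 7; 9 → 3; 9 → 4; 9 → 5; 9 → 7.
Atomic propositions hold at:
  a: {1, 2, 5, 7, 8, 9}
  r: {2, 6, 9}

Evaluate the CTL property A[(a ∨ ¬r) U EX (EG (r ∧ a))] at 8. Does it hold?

Sat(¬r) = {0, 1, 3, 4, 5, 7, 8}
Sat(a ∨ ¬r) = {0, 1, 2, 3, 4, 5, 7, 8, 9}
Sat(r ∧ a) = {2, 9}
EG (r ∧ a): greatest fixpoint, start Z0 = {2, 9}, keep only states in Sat with some successor in Z. Z1 = {2}; fixed.
Sat(EG (r ∧ a)) = {2}
Sat(EX (EG (r ∧ a))) = {s : some successor in {2}} = {2, 3}
A[(a ∨ ¬r) U EX (EG (r ∧ a))]: least fixpoint, start Z0 = Sat(EX (EG (r ∧ a))) = {2, 3}, add states in Sat(a ∨ ¬r) with every successor in Z. Already a fixed point.
Sat(A[(a ∨ ¬r) U EX (EG (r ∧ a))]) = {2, 3}
8 ∉ Sat(A[(a ∨ ¬r) U EX (EG (r ∧ a))]) = {2, 3}, so the formula does not hold at 8.

No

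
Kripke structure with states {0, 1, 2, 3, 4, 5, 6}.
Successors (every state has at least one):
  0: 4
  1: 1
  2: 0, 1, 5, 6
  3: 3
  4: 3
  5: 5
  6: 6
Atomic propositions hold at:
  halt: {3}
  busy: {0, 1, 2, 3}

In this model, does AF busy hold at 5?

No

AF busy: least fixpoint, start Z0 = {0, 1, 2, 3}, add states with every successor in Z. Z1 = {0, 1, 2, 3, 4}; fixed.
Sat(AF busy) = {0, 1, 2, 3, 4}
5 ∉ Sat(AF busy) = {0, 1, 2, 3, 4}, so the formula does not hold at 5.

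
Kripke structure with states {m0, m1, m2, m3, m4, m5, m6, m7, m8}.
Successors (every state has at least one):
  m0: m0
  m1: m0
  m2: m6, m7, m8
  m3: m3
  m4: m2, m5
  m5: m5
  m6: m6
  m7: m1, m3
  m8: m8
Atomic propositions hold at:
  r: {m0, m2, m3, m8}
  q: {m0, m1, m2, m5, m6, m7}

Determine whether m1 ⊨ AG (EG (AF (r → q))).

Yes

Sat(r → q) = {m0, m1, m2, m4, m5, m6, m7}
AF (r → q): least fixpoint, start Z0 = {m0, m1, m2, m4, m5, m6, m7}, add states with every successor in Z. Already a fixed point.
Sat(AF (r → q)) = {m0, m1, m2, m4, m5, m6, m7}
EG (AF (r → q)): greatest fixpoint, start Z0 = {m0, m1, m2, m4, m5, m6, m7}, keep only states in Sat with some successor in Z. Already a fixed point.
Sat(EG (AF (r → q))) = {m0, m1, m2, m4, m5, m6, m7}
AG (EG (AF (r → q))): greatest fixpoint, start Z0 = {m0, m1, m2, m4, m5, m6, m7}, keep only states in Sat with every successor in Z. Z1 = {m0, m1, m4, m5, m6}; Z2 = {m0, m1, m5, m6}; fixed.
Sat(AG (EG (AF (r → q)))) = {m0, m1, m5, m6}
m1 ∈ Sat(AG (EG (AF (r → q)))) = {m0, m1, m5, m6}, so the formula holds at m1.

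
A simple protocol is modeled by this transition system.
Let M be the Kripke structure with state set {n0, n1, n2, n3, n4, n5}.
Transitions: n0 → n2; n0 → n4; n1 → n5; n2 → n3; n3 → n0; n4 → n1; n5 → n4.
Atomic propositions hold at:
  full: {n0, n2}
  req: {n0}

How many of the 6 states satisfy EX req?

Sat(EX req) = {s : some successor in {n0}} = {n3}
|Sat(EX req)| = |{n3}| = 1.

1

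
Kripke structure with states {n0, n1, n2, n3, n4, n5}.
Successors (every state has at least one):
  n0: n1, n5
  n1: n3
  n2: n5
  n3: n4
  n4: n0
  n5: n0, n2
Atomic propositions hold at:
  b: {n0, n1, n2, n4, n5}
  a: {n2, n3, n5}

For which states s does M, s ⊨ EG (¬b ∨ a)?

{n2, n5}

Sat(¬b) = {n3}
Sat(¬b ∨ a) = {n2, n3, n5}
EG (¬b ∨ a): greatest fixpoint, start Z0 = {n2, n3, n5}, keep only states in Sat with some successor in Z. Z1 = {n2, n5}; fixed.
Sat(EG (¬b ∨ a)) = {n2, n5}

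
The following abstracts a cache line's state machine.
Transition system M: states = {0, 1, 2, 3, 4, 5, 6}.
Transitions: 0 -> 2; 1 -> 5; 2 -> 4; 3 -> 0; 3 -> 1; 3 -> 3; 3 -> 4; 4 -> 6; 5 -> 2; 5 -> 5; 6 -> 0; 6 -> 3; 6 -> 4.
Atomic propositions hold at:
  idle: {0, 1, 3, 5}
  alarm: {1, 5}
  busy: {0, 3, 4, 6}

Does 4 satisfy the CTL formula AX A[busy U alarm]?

A[busy U alarm]: least fixpoint, start Z0 = Sat(alarm) = {1, 5}, add states in Sat(busy) with every successor in Z. Already a fixed point.
Sat(A[busy U alarm]) = {1, 5}
Sat(AX A[busy U alarm]) = {s : every successor in {1, 5}} = {1}
4 ∉ Sat(AX A[busy U alarm]) = {1}, so the formula does not hold at 4.

No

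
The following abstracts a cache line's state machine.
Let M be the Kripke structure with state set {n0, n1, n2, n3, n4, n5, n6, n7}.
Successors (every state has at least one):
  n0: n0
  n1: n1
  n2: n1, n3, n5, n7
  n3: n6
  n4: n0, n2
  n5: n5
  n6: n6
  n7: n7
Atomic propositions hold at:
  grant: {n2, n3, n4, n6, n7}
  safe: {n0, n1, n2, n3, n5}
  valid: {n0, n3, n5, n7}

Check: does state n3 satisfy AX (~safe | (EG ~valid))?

Yes

Sat(~safe) = {n4, n6, n7}
Sat(~valid) = {n1, n2, n4, n6}
EG ~valid: greatest fixpoint, start Z0 = {n1, n2, n4, n6}, keep only states in Sat with some successor in Z. Already a fixed point.
Sat(EG ~valid) = {n1, n2, n4, n6}
Sat(~safe | (EG ~valid)) = {n1, n2, n4, n6, n7}
Sat(AX (~safe | (EG ~valid))) = {s : every successor in {n1, n2, n4, n6, n7}} = {n1, n3, n6, n7}
n3 ∈ Sat(AX (~safe | (EG ~valid))) = {n1, n3, n6, n7}, so the formula holds at n3.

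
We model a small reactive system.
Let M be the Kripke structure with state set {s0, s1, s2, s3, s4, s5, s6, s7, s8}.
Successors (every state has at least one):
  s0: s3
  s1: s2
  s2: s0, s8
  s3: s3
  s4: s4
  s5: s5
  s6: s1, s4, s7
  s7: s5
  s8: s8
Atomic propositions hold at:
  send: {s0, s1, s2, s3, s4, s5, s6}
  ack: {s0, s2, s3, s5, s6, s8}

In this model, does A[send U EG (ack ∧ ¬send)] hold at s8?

Yes

Sat(¬send) = {s7, s8}
Sat(ack ∧ ¬send) = {s8}
EG (ack ∧ ¬send): greatest fixpoint, start Z0 = {s8}, keep only states in Sat with some successor in Z. Already a fixed point.
Sat(EG (ack ∧ ¬send)) = {s8}
A[send U EG (ack ∧ ¬send)]: least fixpoint, start Z0 = Sat(EG (ack ∧ ¬send)) = {s8}, add states in Sat(send) with every successor in Z. Already a fixed point.
Sat(A[send U EG (ack ∧ ¬send)]) = {s8}
s8 ∈ Sat(A[send U EG (ack ∧ ¬send)]) = {s8}, so the formula holds at s8.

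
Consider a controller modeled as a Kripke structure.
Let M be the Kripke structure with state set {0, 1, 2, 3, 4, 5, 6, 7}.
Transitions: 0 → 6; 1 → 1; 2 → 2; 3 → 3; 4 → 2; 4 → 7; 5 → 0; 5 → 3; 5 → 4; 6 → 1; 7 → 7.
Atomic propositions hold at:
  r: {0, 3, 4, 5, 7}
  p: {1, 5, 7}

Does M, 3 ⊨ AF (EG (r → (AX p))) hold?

Sat(AX p) = {s : every successor in {1, 5, 7}} = {1, 6, 7}
Sat(r → (AX p)) = {1, 2, 6, 7}
EG (r → (AX p)): greatest fixpoint, start Z0 = {1, 2, 6, 7}, keep only states in Sat with some successor in Z. Already a fixed point.
Sat(EG (r → (AX p))) = {1, 2, 6, 7}
AF (EG (r → (AX p))): least fixpoint, start Z0 = {1, 2, 6, 7}, add states with every successor in Z. Z1 = {0, 1, 2, 4, 6, 7}; fixed.
Sat(AF (EG (r → (AX p)))) = {0, 1, 2, 4, 6, 7}
3 ∉ Sat(AF (EG (r → (AX p)))) = {0, 1, 2, 4, 6, 7}, so the formula does not hold at 3.

No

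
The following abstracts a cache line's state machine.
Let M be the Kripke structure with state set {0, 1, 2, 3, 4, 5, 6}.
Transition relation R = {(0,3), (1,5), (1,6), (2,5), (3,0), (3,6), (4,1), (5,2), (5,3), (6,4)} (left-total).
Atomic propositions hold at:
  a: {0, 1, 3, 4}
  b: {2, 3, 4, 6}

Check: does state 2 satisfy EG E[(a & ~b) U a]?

No

Sat(~b) = {0, 1, 5}
Sat(a & ~b) = {0, 1}
E[(a & ~b) U a]: least fixpoint, start Z0 = Sat(a) = {0, 1, 3, 4}, add states in Sat(a & ~b) with some successor in Z. Already a fixed point.
Sat(E[(a & ~b) U a]) = {0, 1, 3, 4}
EG E[(a & ~b) U a]: greatest fixpoint, start Z0 = {0, 1, 3, 4}, keep only states in Sat with some successor in Z. Z1 = {0, 3, 4}; Z2 = {0, 3}; fixed.
Sat(EG E[(a & ~b) U a]) = {0, 3}
2 ∉ Sat(EG E[(a & ~b) U a]) = {0, 3}, so the formula does not hold at 2.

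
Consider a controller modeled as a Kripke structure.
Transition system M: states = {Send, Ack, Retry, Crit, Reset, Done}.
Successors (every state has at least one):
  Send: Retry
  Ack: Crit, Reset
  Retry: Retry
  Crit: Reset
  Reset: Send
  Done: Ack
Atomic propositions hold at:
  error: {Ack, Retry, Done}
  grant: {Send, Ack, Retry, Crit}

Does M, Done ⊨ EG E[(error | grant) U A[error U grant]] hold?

Sat(error | grant) = {Send, Ack, Retry, Crit, Done}
A[error U grant]: least fixpoint, start Z0 = Sat(grant) = {Send, Ack, Retry, Crit}, add states in Sat(error) with every successor in Z. Z1 = {Send, Ack, Retry, Crit, Done}; fixed.
Sat(A[error U grant]) = {Send, Ack, Retry, Crit, Done}
E[(error | grant) U A[error U grant]]: least fixpoint, start Z0 = Sat(A[error U grant]) = {Send, Ack, Retry, Crit, Done}, add states in Sat(error | grant) with some successor in Z. Already a fixed point.
Sat(E[(error | grant) U A[error U grant]]) = {Send, Ack, Retry, Crit, Done}
EG E[(error | grant) U A[error U grant]]: greatest fixpoint, start Z0 = {Send, Ack, Retry, Crit, Done}, keep only states in Sat with some successor in Z. Z1 = {Send, Ack, Retry, Done}; Z2 = {Send, Retry, Done}; Z3 = {Send, Retry}; fixed.
Sat(EG E[(error | grant) U A[error U grant]]) = {Send, Retry}
Done ∉ Sat(EG E[(error | grant) U A[error U grant]]) = {Send, Retry}, so the formula does not hold at Done.

No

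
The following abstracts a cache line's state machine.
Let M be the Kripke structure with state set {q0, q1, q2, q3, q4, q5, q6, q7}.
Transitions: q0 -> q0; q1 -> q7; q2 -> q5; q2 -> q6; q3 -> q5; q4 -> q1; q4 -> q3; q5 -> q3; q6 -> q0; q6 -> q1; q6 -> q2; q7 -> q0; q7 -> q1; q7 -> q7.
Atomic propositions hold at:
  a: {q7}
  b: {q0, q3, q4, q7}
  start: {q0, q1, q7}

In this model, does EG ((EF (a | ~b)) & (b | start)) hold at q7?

Yes

Sat(~b) = {q1, q2, q5, q6}
Sat(a | ~b) = {q1, q2, q5, q6, q7}
EF (a | ~b): least fixpoint, start Z0 = {q1, q2, q5, q6, q7}, add states with some successor in Z. Z1 = {q1, q2, q3, q4, q5, q6, q7}; fixed.
Sat(EF (a | ~b)) = {q1, q2, q3, q4, q5, q6, q7}
Sat(b | start) = {q0, q1, q3, q4, q7}
Sat((EF (a | ~b)) & (b | start)) = {q1, q3, q4, q7}
EG ((EF (a | ~b)) & (b | start)): greatest fixpoint, start Z0 = {q1, q3, q4, q7}, keep only states in Sat with some successor in Z. Z1 = {q1, q4, q7}; fixed.
Sat(EG ((EF (a | ~b)) & (b | start))) = {q1, q4, q7}
q7 ∈ Sat(EG ((EF (a | ~b)) & (b | start))) = {q1, q4, q7}, so the formula holds at q7.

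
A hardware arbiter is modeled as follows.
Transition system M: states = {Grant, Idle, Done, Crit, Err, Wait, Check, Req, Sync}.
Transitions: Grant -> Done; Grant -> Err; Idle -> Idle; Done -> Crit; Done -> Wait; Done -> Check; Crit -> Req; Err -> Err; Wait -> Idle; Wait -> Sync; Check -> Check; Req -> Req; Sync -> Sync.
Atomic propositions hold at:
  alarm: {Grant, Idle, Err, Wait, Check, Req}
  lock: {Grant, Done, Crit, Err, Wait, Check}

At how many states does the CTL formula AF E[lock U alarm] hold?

8

E[lock U alarm]: least fixpoint, start Z0 = Sat(alarm) = {Grant, Idle, Err, Wait, Check, Req}, add states in Sat(lock) with some successor in Z. Z1 = {Grant, Idle, Done, Crit, Err, Wait, Check, Req}; fixed.
Sat(E[lock U alarm]) = {Grant, Idle, Done, Crit, Err, Wait, Check, Req}
AF E[lock U alarm]: least fixpoint, start Z0 = {Grant, Idle, Done, Crit, Err, Wait, Check, Req}, add states with every successor in Z. Already a fixed point.
Sat(AF E[lock U alarm]) = {Grant, Idle, Done, Crit, Err, Wait, Check, Req}
|Sat(AF E[lock U alarm])| = |{Grant, Idle, Done, Crit, Err, Wait, Check, Req}| = 8.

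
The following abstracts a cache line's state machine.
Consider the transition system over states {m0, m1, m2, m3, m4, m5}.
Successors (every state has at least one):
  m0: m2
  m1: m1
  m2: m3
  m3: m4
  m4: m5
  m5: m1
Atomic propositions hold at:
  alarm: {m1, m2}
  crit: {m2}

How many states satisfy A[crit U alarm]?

2

A[crit U alarm]: least fixpoint, start Z0 = Sat(alarm) = {m1, m2}, add states in Sat(crit) with every successor in Z. Already a fixed point.
Sat(A[crit U alarm]) = {m1, m2}
|Sat(A[crit U alarm])| = |{m1, m2}| = 2.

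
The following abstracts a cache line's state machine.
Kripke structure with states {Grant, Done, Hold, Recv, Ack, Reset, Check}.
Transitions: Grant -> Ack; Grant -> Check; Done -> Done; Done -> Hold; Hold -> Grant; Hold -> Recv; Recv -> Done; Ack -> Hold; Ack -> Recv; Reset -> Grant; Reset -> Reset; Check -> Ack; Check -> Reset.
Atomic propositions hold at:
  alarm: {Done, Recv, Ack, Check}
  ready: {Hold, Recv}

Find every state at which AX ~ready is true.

Sat(~ready) = {Grant, Done, Ack, Reset, Check}
Sat(AX ~ready) = {s : every successor in {Grant, Done, Ack, Reset, Check}} = {Grant, Recv, Reset, Check}

{Grant, Recv, Reset, Check}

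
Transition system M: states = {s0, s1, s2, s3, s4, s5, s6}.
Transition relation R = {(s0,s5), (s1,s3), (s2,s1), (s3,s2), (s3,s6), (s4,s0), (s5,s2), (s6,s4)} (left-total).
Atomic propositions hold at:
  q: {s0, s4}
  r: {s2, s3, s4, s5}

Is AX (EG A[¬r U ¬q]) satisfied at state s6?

No

Sat(¬r) = {s0, s1, s6}
Sat(¬q) = {s1, s2, s3, s5, s6}
A[¬r U ¬q]: least fixpoint, start Z0 = Sat(¬q) = {s1, s2, s3, s5, s6}, add states in Sat(¬r) with every successor in Z. Z1 = {s0, s1, s2, s3, s5, s6}; fixed.
Sat(A[¬r U ¬q]) = {s0, s1, s2, s3, s5, s6}
EG A[¬r U ¬q]: greatest fixpoint, start Z0 = {s0, s1, s2, s3, s5, s6}, keep only states in Sat with some successor in Z. Z1 = {s0, s1, s2, s3, s5}; fixed.
Sat(EG A[¬r U ¬q]) = {s0, s1, s2, s3, s5}
Sat(AX (EG A[¬r U ¬q])) = {s : every successor in {s0, s1, s2, s3, s5}} = {s0, s1, s2, s4, s5}
s6 ∉ Sat(AX (EG A[¬r U ¬q])) = {s0, s1, s2, s4, s5}, so the formula does not hold at s6.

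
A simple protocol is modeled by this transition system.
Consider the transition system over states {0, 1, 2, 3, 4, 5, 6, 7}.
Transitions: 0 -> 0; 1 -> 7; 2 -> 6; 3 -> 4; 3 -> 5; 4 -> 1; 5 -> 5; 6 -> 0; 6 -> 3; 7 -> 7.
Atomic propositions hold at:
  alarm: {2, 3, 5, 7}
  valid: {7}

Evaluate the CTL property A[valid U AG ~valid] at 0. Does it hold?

Yes

Sat(~valid) = {0, 1, 2, 3, 4, 5, 6}
AG ~valid: greatest fixpoint, start Z0 = {0, 1, 2, 3, 4, 5, 6}, keep only states in Sat with every successor in Z. Z1 = {0, 2, 3, 4, 5, 6}; Z2 = {0, 2, 3, 5, 6}; Z3 = {0, 2, 5, 6}; Z4 = {0, 2, 5}; Z5 = {0, 5}; fixed.
Sat(AG ~valid) = {0, 5}
A[valid U AG ~valid]: least fixpoint, start Z0 = Sat(AG ~valid) = {0, 5}, add states in Sat(valid) with every successor in Z. Already a fixed point.
Sat(A[valid U AG ~valid]) = {0, 5}
0 ∈ Sat(A[valid U AG ~valid]) = {0, 5}, so the formula holds at 0.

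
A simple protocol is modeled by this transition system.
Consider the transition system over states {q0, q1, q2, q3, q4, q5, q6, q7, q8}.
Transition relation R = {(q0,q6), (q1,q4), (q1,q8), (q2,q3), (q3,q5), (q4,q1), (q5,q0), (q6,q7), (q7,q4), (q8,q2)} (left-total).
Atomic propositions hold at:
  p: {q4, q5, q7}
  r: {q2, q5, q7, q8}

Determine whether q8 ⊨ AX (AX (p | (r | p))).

No

Sat(r | p) = {q2, q4, q5, q7, q8}
Sat(p | (r | p)) = {q2, q4, q5, q7, q8}
Sat(AX (p | (r | p))) = {s : every successor in {q2, q4, q5, q7, q8}} = {q1, q3, q6, q7, q8}
Sat(AX (AX (p | (r | p)))) = {s : every successor in {q1, q3, q6, q7, q8}} = {q0, q2, q4, q6}
q8 ∉ Sat(AX (AX (p | (r | p)))) = {q0, q2, q4, q6}, so the formula does not hold at q8.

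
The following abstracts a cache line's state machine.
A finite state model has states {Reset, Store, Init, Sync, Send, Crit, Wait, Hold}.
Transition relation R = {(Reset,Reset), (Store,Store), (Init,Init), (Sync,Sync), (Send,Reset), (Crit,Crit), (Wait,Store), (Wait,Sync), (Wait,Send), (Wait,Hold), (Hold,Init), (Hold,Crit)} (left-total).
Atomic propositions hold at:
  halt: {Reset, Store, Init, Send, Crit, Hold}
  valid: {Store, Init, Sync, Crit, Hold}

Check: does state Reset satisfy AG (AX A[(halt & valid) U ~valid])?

Sat(halt & valid) = {Store, Init, Crit, Hold}
Sat(~valid) = {Reset, Send, Wait}
A[(halt & valid) U ~valid]: least fixpoint, start Z0 = Sat(~valid) = {Reset, Send, Wait}, add states in Sat(halt & valid) with every successor in Z. Already a fixed point.
Sat(A[(halt & valid) U ~valid]) = {Reset, Send, Wait}
Sat(AX A[(halt & valid) U ~valid]) = {s : every successor in {Reset, Send, Wait}} = {Reset, Send}
AG (AX A[(halt & valid) U ~valid]): greatest fixpoint, start Z0 = {Reset, Send}, keep only states in Sat with every successor in Z. Already a fixed point.
Sat(AG (AX A[(halt & valid) U ~valid])) = {Reset, Send}
Reset ∈ Sat(AG (AX A[(halt & valid) U ~valid])) = {Reset, Send}, so the formula holds at Reset.

Yes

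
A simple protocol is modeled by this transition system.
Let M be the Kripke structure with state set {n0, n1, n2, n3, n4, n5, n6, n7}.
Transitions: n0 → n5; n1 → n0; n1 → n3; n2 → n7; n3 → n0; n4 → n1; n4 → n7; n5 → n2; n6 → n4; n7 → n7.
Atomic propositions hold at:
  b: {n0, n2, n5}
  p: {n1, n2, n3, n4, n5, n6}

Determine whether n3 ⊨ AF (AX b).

Yes

Sat(AX b) = {s : every successor in {n0, n2, n5}} = {n0, n3, n5}
AF (AX b): least fixpoint, start Z0 = {n0, n3, n5}, add states with every successor in Z. Z1 = {n0, n1, n3, n5}; fixed.
Sat(AF (AX b)) = {n0, n1, n3, n5}
n3 ∈ Sat(AF (AX b)) = {n0, n1, n3, n5}, so the formula holds at n3.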